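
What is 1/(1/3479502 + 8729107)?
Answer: 3479502/30372945264715 ≈ 1.1456e-7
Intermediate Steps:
1/(1/3479502 + 8729107) = 1/(30372945264715/3479502) = 3479502/30372945264715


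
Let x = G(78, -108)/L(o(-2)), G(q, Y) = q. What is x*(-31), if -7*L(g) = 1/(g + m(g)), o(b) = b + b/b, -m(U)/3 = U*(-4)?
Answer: -220038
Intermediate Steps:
m(U) = 12*U (m(U) = -3*U*(-4) = -(-12)*U = 12*U)
o(b) = 1 + b (o(b) = b + 1 = 1 + b)
L(g) = -1/(91*g) (L(g) = -1/(7*(g + 12*g)) = -1/(13*g)/7 = -1/(91*g))
x = 7098 (x = 78/((-1/(91*(1 - 2)))) = 78/((-1/91/(-1))) = 78/((-1/91*(-1))) = 78/(1/91) = 78*91 = 7098)
x*(-31) = 7098*(-31) = -220038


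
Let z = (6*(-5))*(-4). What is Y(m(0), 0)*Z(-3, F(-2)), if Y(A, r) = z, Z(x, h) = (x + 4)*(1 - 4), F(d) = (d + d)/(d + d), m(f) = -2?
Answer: -360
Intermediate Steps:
F(d) = 1 (F(d) = (2*d)/((2*d)) = (2*d)*(1/(2*d)) = 1)
z = 120 (z = -30*(-4) = 120)
Z(x, h) = -12 - 3*x (Z(x, h) = (4 + x)*(-3) = -12 - 3*x)
Y(A, r) = 120
Y(m(0), 0)*Z(-3, F(-2)) = 120*(-12 - 3*(-3)) = 120*(-12 + 9) = 120*(-3) = -360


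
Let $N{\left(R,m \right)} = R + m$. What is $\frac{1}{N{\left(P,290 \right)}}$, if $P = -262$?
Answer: $\frac{1}{28} \approx 0.035714$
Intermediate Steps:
$\frac{1}{N{\left(P,290 \right)}} = \frac{1}{-262 + 290} = \frac{1}{28}$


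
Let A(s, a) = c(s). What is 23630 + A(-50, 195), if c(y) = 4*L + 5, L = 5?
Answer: 23655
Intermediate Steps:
c(y) = 25 (c(y) = 4*5 + 5 = 20 + 5 = 25)
A(s, a) = 25
23630 + A(-50, 195) = 23630 + 25 = 23655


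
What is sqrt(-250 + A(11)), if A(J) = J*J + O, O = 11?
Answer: I*sqrt(118) ≈ 10.863*I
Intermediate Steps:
A(J) = 11 + J**2 (A(J) = J*J + 11 = J**2 + 11 = 11 + J**2)
sqrt(-250 + A(11)) = sqrt(-250 + (11 + 11**2)) = sqrt(-250 + (11 + 121)) = sqrt(-250 + 132) = sqrt(-118) = I*sqrt(118)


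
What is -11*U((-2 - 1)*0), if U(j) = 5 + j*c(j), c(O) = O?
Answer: -55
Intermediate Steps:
U(j) = 5 + j**2 (U(j) = 5 + j*j = 5 + j**2)
-11*U((-2 - 1)*0) = -11*(5 + ((-2 - 1)*0)**2) = -11*(5 + (-3*0)**2) = -11*(5 + 0**2) = -11*(5 + 0) = -11*5 = -55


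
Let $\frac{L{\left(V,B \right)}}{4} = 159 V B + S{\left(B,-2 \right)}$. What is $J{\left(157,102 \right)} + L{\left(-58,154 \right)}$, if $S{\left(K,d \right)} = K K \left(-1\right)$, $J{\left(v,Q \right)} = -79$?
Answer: $-5775695$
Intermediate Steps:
$S{\left(K,d \right)} = - K^{2}$ ($S{\left(K,d \right)} = K^{2} \left(-1\right) = - K^{2}$)
$L{\left(V,B \right)} = - 4 B^{2} + 636 B V$ ($L{\left(V,B \right)} = 4 \left(159 V B - B^{2}\right) = 4 \left(159 B V - B^{2}\right) = 4 \left(- B^{2} + 159 B V\right) = - 4 B^{2} + 636 B V$)
$J{\left(157,102 \right)} + L{\left(-58,154 \right)} = -79 + 4 \cdot 154 \left(\left(-1\right) 154 + 159 \left(-58\right)\right) = -79 + 4 \cdot 154 \left(-154 - 9222\right) = -79 + 4 \cdot 154 \left(-9376\right) = -79 - 5775616 = -5775695$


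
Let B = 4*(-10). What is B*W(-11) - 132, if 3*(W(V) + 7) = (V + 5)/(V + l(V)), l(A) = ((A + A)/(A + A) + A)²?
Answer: 13252/89 ≈ 148.90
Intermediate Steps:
B = -40
l(A) = (1 + A)² (l(A) = ((2*A)/((2*A)) + A)² = ((2*A)*(1/(2*A)) + A)² = (1 + A)²)
W(V) = -7 + (5 + V)/(3*(V + (1 + V)²)) (W(V) = -7 + ((V + 5)/(V + (1 + V)²))/3 = -7 + ((5 + V)/(V + (1 + V)²))/3 = -7 + (5 + V)/(3*(V + (1 + V)²)))
B*W(-11) - 132 = -40*(5 - 21*(1 - 11)² - 20*(-11))/(3*(-11 + (1 - 11)²)) - 132 = -40*(5 - 21*(-10)² + 220)/(3*(-11 + (-10)²)) - 132 = -40*(5 - 21*100 + 220)/(3*(-11 + 100)) - 132 = -40*(5 - 2100 + 220)/(3*89) - 132 = -40*(-1875)/(3*89) - 132 = -40*(-625/89) - 132 = 25000/89 - 132 = 13252/89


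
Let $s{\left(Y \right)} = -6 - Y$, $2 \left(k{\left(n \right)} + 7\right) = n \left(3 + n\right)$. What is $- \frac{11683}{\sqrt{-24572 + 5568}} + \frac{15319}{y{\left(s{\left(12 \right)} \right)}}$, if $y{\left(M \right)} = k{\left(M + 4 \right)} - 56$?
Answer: $\frac{15319}{14} + \frac{11683 i \sqrt{4751}}{9502} \approx 1094.2 + 84.748 i$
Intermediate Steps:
$k{\left(n \right)} = -7 + \frac{n \left(3 + n\right)}{2}$
$y{\left(M \right)} = -57 + \frac{\left(4 + M\right)^{2}}{2} + \frac{3 M}{2}$ ($y{\left(M \right)} = \left(-7 + \frac{\left(M + 4\right)^{2}}{2} + \frac{3 \left(M + 4\right)}{2}\right) - 56 = \left(-7 + \frac{\left(4 + M\right)^{2}}{2} + \frac{3 \left(4 + M\right)}{2}\right) - 56 = \left(-7 + \frac{\left(4 + M\right)^{2}}{2} + \left(6 + \frac{3 M}{2}\right)\right) - 56 = \left(-1 + \frac{\left(4 + M\right)^{2}}{2} + \frac{3 M}{2}\right) - 56 = -57 + \frac{\left(4 + M\right)^{2}}{2} + \frac{3 M}{2}$)
$- \frac{11683}{\sqrt{-24572 + 5568}} + \frac{15319}{y{\left(s{\left(12 \right)} \right)}} = - \frac{11683}{\sqrt{-24572 + 5568}} + \frac{15319}{-49 + \frac{\left(-6 - 12\right)^{2}}{2} + \frac{11 \left(-6 - 12\right)}{2}} = - \frac{11683}{\sqrt{-19004}} + \frac{15319}{-49 + \frac{\left(-6 - 12\right)^{2}}{2} + \frac{11 \left(-6 - 12\right)}{2}} = - \frac{11683}{2 i \sqrt{4751}} + \frac{15319}{-49 + \frac{\left(-18\right)^{2}}{2} + \frac{11}{2} \left(-18\right)} = - 11683 \left(- \frac{i \sqrt{4751}}{9502}\right) + \frac{15319}{-49 + \frac{1}{2} \cdot 324 - 99} = \frac{11683 i \sqrt{4751}}{9502} + \frac{15319}{-49 + 162 - 99} = \frac{11683 i \sqrt{4751}}{9502} + \frac{15319}{14} = \frac{15319}{14} + \frac{11683 i \sqrt{4751}}{9502}$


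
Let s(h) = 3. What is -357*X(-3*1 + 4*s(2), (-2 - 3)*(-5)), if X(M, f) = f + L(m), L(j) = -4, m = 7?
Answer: -7497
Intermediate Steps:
X(M, f) = -4 + f (X(M, f) = f - 4 = -4 + f)
-357*X(-3*1 + 4*s(2), (-2 - 3)*(-5)) = -357*(-4 + (-2 - 3)*(-5)) = -357*(-4 - 5*(-5)) = -357*(-4 + 25) = -357*21 = -7497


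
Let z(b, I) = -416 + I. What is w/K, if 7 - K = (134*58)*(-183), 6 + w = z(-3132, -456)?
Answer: -878/1422283 ≈ -0.00061732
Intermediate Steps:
w = -878 (w = -6 + (-416 - 456) = -6 - 872 = -878)
K = 1422283 (K = 7 - 134*58*(-183) = 7 - 7772*(-183) = 7 - 1*(-1422276) = 7 + 1422276 = 1422283)
w/K = -878/1422283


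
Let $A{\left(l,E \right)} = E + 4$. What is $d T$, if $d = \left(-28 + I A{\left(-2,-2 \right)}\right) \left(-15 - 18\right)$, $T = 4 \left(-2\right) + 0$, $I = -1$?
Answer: $-7920$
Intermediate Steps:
$A{\left(l,E \right)} = 4 + E$
$T = -8$ ($T = -8 + 0 = -8$)
$d = 990$ ($d = \left(-28 - \left(4 - 2\right)\right) \left(-15 - 18\right) = \left(-28 - 2\right) \left(-33\right) = \left(-30\right) \left(-33\right) = 990$)
$d T = 990 \left(-8\right) = -7920$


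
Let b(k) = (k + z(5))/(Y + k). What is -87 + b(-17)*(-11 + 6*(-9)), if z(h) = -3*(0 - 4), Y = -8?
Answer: -100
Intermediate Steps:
z(h) = 12 (z(h) = -3*(-4) = 12)
b(k) = (12 + k)/(-8 + k) (b(k) = (k + 12)/(-8 + k) = (12 + k)/(-8 + k))
-87 + b(-17)*(-11 + 6*(-9)) = -87 + ((12 - 17)/(-8 - 17))*(-11 + 6*(-9)) = -87 + (-5/(-25))*(-11 - 54) = -87 - 1/25*(-5)*(-65) = -87 + (⅕)*(-65) = -87 - 13 = -100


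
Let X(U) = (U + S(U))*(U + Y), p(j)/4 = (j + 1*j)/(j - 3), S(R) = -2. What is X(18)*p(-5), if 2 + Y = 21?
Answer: 2960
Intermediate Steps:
Y = 19 (Y = -2 + 21 = 19)
p(j) = 8*j/(-3 + j) (p(j) = 4*((j + 1*j)/(j - 3)) = 4*((j + j)/(-3 + j)) = 4*((2*j)/(-3 + j)) = 4*(2*j/(-3 + j)) = 8*j/(-3 + j))
X(U) = (-2 + U)*(19 + U) (X(U) = (U - 2)*(U + 19) = (-2 + U)*(19 + U))
X(18)*p(-5) = (-38 + 18² + 17*18)*(8*(-5)/(-3 - 5)) = (-38 + 324 + 306)*(8*(-5)/(-8)) = 592*(8*(-5)*(-⅛)) = 592*5 = 2960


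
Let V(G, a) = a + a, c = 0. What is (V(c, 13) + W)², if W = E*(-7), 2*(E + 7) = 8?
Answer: 2209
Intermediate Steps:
E = -3 (E = -7 + (½)*8 = -7 + 4 = -3)
W = 21 (W = -3*(-7) = 21)
V(G, a) = 2*a
(V(c, 13) + W)² = (2*13 + 21)² = (26 + 21)² = 47² = 2209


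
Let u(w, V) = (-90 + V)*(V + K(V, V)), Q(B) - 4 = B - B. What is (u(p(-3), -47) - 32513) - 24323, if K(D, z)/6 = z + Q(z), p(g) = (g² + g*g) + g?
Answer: -15051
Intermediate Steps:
Q(B) = 4 (Q(B) = 4 + (B - B) = 4 + 0 = 4)
p(g) = g + 2*g² (p(g) = (g² + g²) + g = 2*g² + g = g + 2*g²)
K(D, z) = 24 + 6*z (K(D, z) = 6*(z + 4) = 6*(4 + z) = 24 + 6*z)
u(w, V) = (-90 + V)*(24 + 7*V) (u(w, V) = (-90 + V)*(V + (24 + 6*V)) = (-90 + V)*(24 + 7*V))
(u(p(-3), -47) - 32513) - 24323 = ((-2160 - 606*(-47) + 7*(-47)²) - 32513) - 24323 = ((-2160 + 28482 + 7*2209) - 32513) - 24323 = ((-2160 + 28482 + 15463) - 32513) - 24323 = (41785 - 32513) - 24323 = 9272 - 24323 = -15051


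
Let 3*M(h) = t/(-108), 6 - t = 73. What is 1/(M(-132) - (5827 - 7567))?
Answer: 324/563827 ≈ 0.00057464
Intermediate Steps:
t = -67 (t = 6 - 1*73 = 6 - 73 = -67)
M(h) = 67/324 (M(h) = (-67/(-108))/3 = (-67*(-1/108))/3 = (⅓)*(67/108) = 67/324)
1/(M(-132) - (5827 - 7567)) = 1/(67/324 - (5827 - 7567)) = 1/(67/324 - 1*(-1740)) = 1/(67/324 + 1740) = 1/(563827/324) = 324/563827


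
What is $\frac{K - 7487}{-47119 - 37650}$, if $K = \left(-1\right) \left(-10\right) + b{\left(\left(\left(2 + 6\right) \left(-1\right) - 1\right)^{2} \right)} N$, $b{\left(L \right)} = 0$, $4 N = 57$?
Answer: $\frac{7477}{84769} \approx 0.088204$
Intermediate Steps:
$N = \frac{57}{4}$ ($N = \frac{1}{4} \cdot 57 = \frac{57}{4} \approx 14.25$)
$K = 10$ ($K = \left(-1\right) \left(-10\right) + 0 \cdot \frac{57}{4} = 10 + 0 = 10$)
$\frac{K - 7487}{-47119 - 37650} = \frac{10 - 7487}{-47119 - 37650} = - \frac{7477}{-84769} = \left(-7477\right) \left(- \frac{1}{84769}\right) = \frac{7477}{84769}$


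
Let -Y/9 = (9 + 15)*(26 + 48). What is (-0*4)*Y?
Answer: 0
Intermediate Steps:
Y = -15984 (Y = -9*(9 + 15)*(26 + 48) = -216*74 = -9*1776 = -15984)
(-0*4)*Y = -0*4*(-15984) = -63*0*(-15984) = 0*(-15984) = 0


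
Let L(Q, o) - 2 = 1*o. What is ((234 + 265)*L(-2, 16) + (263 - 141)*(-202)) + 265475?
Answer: 249813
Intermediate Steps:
L(Q, o) = 2 + o (L(Q, o) = 2 + 1*o = 2 + o)
((234 + 265)*L(-2, 16) + (263 - 141)*(-202)) + 265475 = ((234 + 265)*(2 + 16) + (263 - 141)*(-202)) + 265475 = (499*18 + 122*(-202)) + 265475 = (8982 - 24644) + 265475 = -15662 + 265475 = 249813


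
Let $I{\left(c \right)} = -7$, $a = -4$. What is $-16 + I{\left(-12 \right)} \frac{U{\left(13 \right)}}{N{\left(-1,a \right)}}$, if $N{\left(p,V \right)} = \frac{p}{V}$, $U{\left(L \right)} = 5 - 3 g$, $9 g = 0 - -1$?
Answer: $- \frac{440}{3} \approx -146.67$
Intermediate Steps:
$g = \frac{1}{9}$ ($g = \frac{0 - -1}{9} = \frac{0 + 1}{9} = \frac{1}{9} \cdot 1 = \frac{1}{9} \approx 0.11111$)
$U{\left(L \right)} = \frac{14}{3}$ ($U{\left(L \right)} = 5 - \frac{1}{3} = \frac{14}{3}$)
$-16 + I{\left(-12 \right)} \frac{U{\left(13 \right)}}{N{\left(-1,a \right)}} = -16 - 7 \frac{14}{3 \left(- \frac{1}{-4}\right)} = -16 - 7 \frac{14}{3 \left(\left(-1\right) \left(- \frac{1}{4}\right)\right)} = -16 - 7 \frac{14 \frac{1}{\frac{1}{4}}}{3} = -16 - 7 \cdot \frac{14}{3} \cdot 4 = -16 - \frac{392}{3} = - \frac{440}{3}$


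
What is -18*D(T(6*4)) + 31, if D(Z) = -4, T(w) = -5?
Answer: 103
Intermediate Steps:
-18*D(T(6*4)) + 31 = -18*(-4) + 31 = 72 + 31 = 103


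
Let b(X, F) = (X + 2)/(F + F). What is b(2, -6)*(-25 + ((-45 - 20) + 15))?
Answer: 25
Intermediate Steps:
b(X, F) = (2 + X)/(2*F) (b(X, F) = (2 + X)/((2*F)) = (2 + X)*(1/(2*F)) = (2 + X)/(2*F))
b(2, -6)*(-25 + ((-45 - 20) + 15)) = ((½)*(2 + 2)/(-6))*(-25 + ((-45 - 20) + 15)) = ((½)*(-⅙)*4)*(-25 + (-65 + 15)) = -(-25 - 50)/3 = -⅓*(-75) = 25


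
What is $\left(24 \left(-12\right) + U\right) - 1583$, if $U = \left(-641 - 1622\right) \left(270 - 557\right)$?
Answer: $647610$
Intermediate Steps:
$U = 649481$ ($U = \left(-2263\right) \left(-287\right) = 649481$)
$\left(24 \left(-12\right) + U\right) - 1583 = \left(24 \left(-12\right) + 649481\right) - 1583 = \left(-288 + 649481\right) - 1583 = 649193 - 1583 = 647610$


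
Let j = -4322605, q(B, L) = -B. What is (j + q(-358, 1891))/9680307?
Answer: -1440749/3226769 ≈ -0.44650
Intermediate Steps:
(j + q(-358, 1891))/9680307 = (-4322605 - 1*(-358))/9680307 = (-4322605 + 358)*(1/9680307) = -4322247*1/9680307 = -1440749/3226769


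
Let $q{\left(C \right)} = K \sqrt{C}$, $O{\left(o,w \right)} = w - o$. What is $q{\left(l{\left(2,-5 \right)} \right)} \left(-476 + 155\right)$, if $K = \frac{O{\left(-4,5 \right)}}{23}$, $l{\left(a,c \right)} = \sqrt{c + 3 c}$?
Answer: $- \frac{2889 \sqrt[4]{-5} \sqrt{2}}{23} \approx -187.83 - 187.83 i$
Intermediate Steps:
$l{\left(a,c \right)} = 2 \sqrt{c}$ ($l{\left(a,c \right)} = \sqrt{4 c} = 2 \sqrt{c}$)
$K = \frac{9}{23}$ ($K = \frac{5 - -4}{23} = \left(5 + 4\right) \frac{1}{23} = 9 \cdot \frac{1}{23} = \frac{9}{23} \approx 0.3913$)
$q{\left(C \right)} = \frac{9 \sqrt{C}}{23}$
$q{\left(l{\left(2,-5 \right)} \right)} \left(-476 + 155\right) = \frac{9 \sqrt{2 \sqrt{-5}}}{23} \left(-476 + 155\right) = \frac{9 \sqrt{2 i \sqrt{5}}}{23} \left(-321\right) = \frac{9 \sqrt{2} \sqrt[4]{5} \sqrt{i}}{23} \left(-321\right) = - \frac{2889 \sqrt{2} \sqrt[4]{5} \sqrt{i}}{23}$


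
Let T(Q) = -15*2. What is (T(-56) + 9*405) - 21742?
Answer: -18127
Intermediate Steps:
T(Q) = -30
(T(-56) + 9*405) - 21742 = (-30 + 9*405) - 21742 = (-30 + 3645) - 21742 = 3615 - 21742 = -18127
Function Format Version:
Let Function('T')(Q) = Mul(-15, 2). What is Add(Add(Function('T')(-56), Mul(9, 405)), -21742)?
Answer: -18127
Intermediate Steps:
Function('T')(Q) = -30
Add(Add(Function('T')(-56), Mul(9, 405)), -21742) = Add(Add(-30, Mul(9, 405)), -21742) = Add(Add(-30, 3645), -21742) = Add(3615, -21742) = -18127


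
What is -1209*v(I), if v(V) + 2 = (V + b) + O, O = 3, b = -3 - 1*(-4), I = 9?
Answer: -13299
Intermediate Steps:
b = 1 (b = -3 + 4 = 1)
v(V) = 2 + V (v(V) = -2 + ((V + 1) + 3) = -2 + ((1 + V) + 3) = -2 + (4 + V) = 2 + V)
-1209*v(I) = -1209*(2 + 9) = -1209*11 = -13299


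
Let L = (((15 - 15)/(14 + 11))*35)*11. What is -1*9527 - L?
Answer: -9527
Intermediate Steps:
L = 0 (L = ((0/25)*35)*11 = ((0*(1/25))*35)*11 = (0*35)*11 = 0*11 = 0)
-1*9527 - L = -1*9527 - 1*0 = -9527 + 0 = -9527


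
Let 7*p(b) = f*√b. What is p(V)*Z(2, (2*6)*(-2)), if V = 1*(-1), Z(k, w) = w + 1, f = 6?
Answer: -138*I/7 ≈ -19.714*I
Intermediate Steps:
Z(k, w) = 1 + w
V = -1
p(b) = 6*√b/7 (p(b) = (6*√b)/7 = 6*√b/7)
p(V)*Z(2, (2*6)*(-2)) = (6*√(-1)/7)*(1 + (2*6)*(-2)) = (6*I/7)*(1 + 12*(-2)) = (6*I/7)*(1 - 24) = (6*I/7)*(-23) = -138*I/7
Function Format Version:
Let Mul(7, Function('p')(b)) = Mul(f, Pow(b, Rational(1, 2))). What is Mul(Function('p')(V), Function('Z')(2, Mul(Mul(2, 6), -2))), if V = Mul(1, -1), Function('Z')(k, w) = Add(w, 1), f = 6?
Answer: Mul(Rational(-138, 7), I) ≈ Mul(-19.714, I)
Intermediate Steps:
Function('Z')(k, w) = Add(1, w)
V = -1
Function('p')(b) = Mul(Rational(6, 7), Pow(b, Rational(1, 2))) (Function('p')(b) = Mul(Rational(1, 7), Mul(6, Pow(b, Rational(1, 2)))) = Mul(Rational(6, 7), Pow(b, Rational(1, 2))))
Mul(Function('p')(V), Function('Z')(2, Mul(Mul(2, 6), -2))) = Mul(Mul(Rational(6, 7), Pow(-1, Rational(1, 2))), Add(1, Mul(Mul(2, 6), -2))) = Mul(Mul(Rational(6, 7), I), Add(1, Mul(12, -2))) = Mul(Mul(Rational(6, 7), I), Add(1, -24)) = Mul(Mul(Rational(6, 7), I), -23) = Mul(Rational(-138, 7), I)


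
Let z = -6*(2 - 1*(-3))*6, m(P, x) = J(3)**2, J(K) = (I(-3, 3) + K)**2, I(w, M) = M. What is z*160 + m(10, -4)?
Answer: -27504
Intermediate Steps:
J(K) = (3 + K)**2
m(P, x) = 1296 (m(P, x) = ((3 + 3)**2)**2 = (6**2)**2 = 36**2 = 1296)
z = -180 (z = -6*(2 + 3)*6 = -6*5*6 = -30*6 = -180)
z*160 + m(10, -4) = -180*160 + 1296 = -28800 + 1296 = -27504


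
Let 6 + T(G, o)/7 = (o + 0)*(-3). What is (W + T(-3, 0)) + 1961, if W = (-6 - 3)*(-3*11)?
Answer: 2216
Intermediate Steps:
T(G, o) = -42 - 21*o (T(G, o) = -42 + 7*((o + 0)*(-3)) = -42 + 7*(o*(-3)) = -42 + 7*(-3*o) = -42 - 21*o)
W = 297 (W = -9*(-33) = 297)
(W + T(-3, 0)) + 1961 = (297 + (-42 - 21*0)) + 1961 = (297 + (-42 + 0)) + 1961 = (297 - 42) + 1961 = 255 + 1961 = 2216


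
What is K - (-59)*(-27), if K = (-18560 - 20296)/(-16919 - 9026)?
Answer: -41291529/25945 ≈ -1591.5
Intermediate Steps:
K = 38856/25945 (K = -38856/(-25945) = -38856*(-1/25945) = 38856/25945 ≈ 1.4976)
K - (-59)*(-27) = 38856/25945 - (-59)*(-27) = 38856/25945 - 1*1593 = 38856/25945 - 1593 = -41291529/25945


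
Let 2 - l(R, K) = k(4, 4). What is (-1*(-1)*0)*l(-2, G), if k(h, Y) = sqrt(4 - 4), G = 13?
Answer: 0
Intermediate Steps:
k(h, Y) = 0 (k(h, Y) = sqrt(0) = 0)
l(R, K) = 2 (l(R, K) = 2 - 1*0 = 2 + 0 = 2)
(-1*(-1)*0)*l(-2, G) = (-1*(-1)*0)*2 = (1*0)*2 = 0*2 = 0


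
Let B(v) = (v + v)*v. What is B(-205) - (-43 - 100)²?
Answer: 63601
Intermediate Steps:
B(v) = 2*v² (B(v) = (2*v)*v = 2*v²)
B(-205) - (-43 - 100)² = 2*(-205)² - (-43 - 100)² = 2*42025 - 1*(-143)² = 84050 - 1*20449 = 84050 - 20449 = 63601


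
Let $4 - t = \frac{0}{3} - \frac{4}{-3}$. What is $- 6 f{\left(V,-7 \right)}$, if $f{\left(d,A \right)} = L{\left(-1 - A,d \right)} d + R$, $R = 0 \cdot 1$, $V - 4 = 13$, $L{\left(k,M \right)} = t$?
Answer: $-272$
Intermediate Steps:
$t = \frac{8}{3}$ ($t = 4 - \left(\frac{0}{3} - \frac{4}{-3}\right) = 4 - \left(0 \cdot \frac{1}{3} - - \frac{4}{3}\right) = 4 - \left(0 + \frac{4}{3}\right) = 4 - \frac{4}{3} = \frac{8}{3} \approx 2.6667$)
$L{\left(k,M \right)} = \frac{8}{3}$
$V = 17$ ($V = 4 + 13 = 17$)
$R = 0$
$f{\left(d,A \right)} = \frac{8 d}{3}$ ($f{\left(d,A \right)} = \frac{8 d}{3} + 0 = \frac{8 d}{3}$)
$- 6 f{\left(V,-7 \right)} = - 6 \cdot \frac{8}{3} \cdot 17 = \left(-6\right) \frac{136}{3} = -272$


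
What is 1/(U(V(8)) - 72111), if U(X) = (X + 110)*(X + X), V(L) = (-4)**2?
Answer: -1/68079 ≈ -1.4689e-5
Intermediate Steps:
V(L) = 16
U(X) = 2*X*(110 + X) (U(X) = (110 + X)*(2*X) = 2*X*(110 + X))
1/(U(V(8)) - 72111) = 1/(2*16*(110 + 16) - 72111) = 1/(2*16*126 - 72111) = 1/(4032 - 72111) = 1/(-68079) = -1/68079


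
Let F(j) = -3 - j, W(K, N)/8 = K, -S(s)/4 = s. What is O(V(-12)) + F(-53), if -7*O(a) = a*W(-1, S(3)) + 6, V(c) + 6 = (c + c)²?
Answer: 4904/7 ≈ 700.57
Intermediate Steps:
S(s) = -4*s
W(K, N) = 8*K
V(c) = -6 + 4*c² (V(c) = -6 + (c + c)² = -6 + (2*c)² = -6 + 4*c²)
O(a) = -6/7 + 8*a/7 (O(a) = -(a*(8*(-1)) + 6)/7 = -(a*(-8) + 6)/7 = -(-8*a + 6)/7 = -(6 - 8*a)/7 = -6/7 + 8*a/7)
O(V(-12)) + F(-53) = (-6/7 + 8*(-6 + 4*(-12)²)/7) + (-3 - 1*(-53)) = (-6/7 + 8*(-6 + 4*144)/7) + (-3 + 53) = (-6/7 + 8*(-6 + 576)/7) + 50 = (-6/7 + (8/7)*570) + 50 = (-6/7 + 4560/7) + 50 = 4554/7 + 50 = 4904/7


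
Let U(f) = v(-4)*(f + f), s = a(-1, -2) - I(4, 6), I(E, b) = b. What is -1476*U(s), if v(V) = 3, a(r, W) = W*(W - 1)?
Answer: 0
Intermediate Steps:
a(r, W) = W*(-1 + W)
s = 0 (s = -2*(-1 - 2) - 1*6 = -2*(-3) - 6 = 6 - 6 = 0)
U(f) = 6*f (U(f) = 3*(f + f) = 3*(2*f) = 6*f)
-1476*U(s) = -8856*0 = -1476*0 = 0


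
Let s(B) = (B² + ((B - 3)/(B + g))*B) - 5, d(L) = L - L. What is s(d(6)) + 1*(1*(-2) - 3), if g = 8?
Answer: -10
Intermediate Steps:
d(L) = 0
s(B) = -5 + B² + B*(-3 + B)/(8 + B) (s(B) = (B² + ((B - 3)/(B + 8))*B) - 5 = (B² + ((-3 + B)/(8 + B))*B) - 5 = (B² + B*(-3 + B)/(8 + B)) - 5 = -5 + B² + B*(-3 + B)/(8 + B))
s(d(6)) + 1*(1*(-2) - 3) = (-40 + 0³ - 8*0 + 9*0²)/(8 + 0) + 1*(1*(-2) - 3) = (-40 + 0 + 0 + 9*0)/8 + 1*(-2 - 3) = (-40 + 0 + 0 + 0)/8 + 1*(-5) = (⅛)*(-40) - 5 = -5 - 5 = -10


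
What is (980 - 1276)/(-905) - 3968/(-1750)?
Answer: 410904/158375 ≈ 2.5945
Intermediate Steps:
(980 - 1276)/(-905) - 3968/(-1750) = -296*(-1/905) - 3968*(-1/1750) = 296/905 + 1984/875 = 410904/158375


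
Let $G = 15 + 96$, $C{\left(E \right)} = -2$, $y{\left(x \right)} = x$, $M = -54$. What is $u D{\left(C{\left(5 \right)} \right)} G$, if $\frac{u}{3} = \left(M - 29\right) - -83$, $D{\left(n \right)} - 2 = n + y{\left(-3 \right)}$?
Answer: $0$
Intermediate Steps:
$G = 111$
$D{\left(n \right)} = -1 + n$ ($D{\left(n \right)} = 2 + \left(n - 3\right) = 2 + \left(-3 + n\right) = -1 + n$)
$u = 0$ ($u = 3 \left(\left(-54 - 29\right) - -83\right) = 3 \left(\left(-54 - 29\right) + 83\right) = 3 \left(-83 + 83\right) = 3 \cdot 0 = 0$)
$u D{\left(C{\left(5 \right)} \right)} G = 0 \left(-1 - 2\right) 111 = 0 \left(-3\right) 111 = 0 \cdot 111 = 0$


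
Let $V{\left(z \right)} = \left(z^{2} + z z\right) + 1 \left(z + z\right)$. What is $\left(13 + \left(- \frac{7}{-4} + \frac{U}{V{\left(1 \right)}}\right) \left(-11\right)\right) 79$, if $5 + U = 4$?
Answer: $- \frac{553}{2} \approx -276.5$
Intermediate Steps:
$U = -1$ ($U = -5 + 4 = -1$)
$V{\left(z \right)} = 2 z + 2 z^{2}$ ($V{\left(z \right)} = \left(z^{2} + z^{2}\right) + 1 \cdot 2 z = 2 z^{2} + 2 z = 2 z + 2 z^{2}$)
$\left(13 + \left(- \frac{7}{-4} + \frac{U}{V{\left(1 \right)}}\right) \left(-11\right)\right) 79 = \left(13 + \left(- \frac{7}{-4} - \frac{1}{2 \cdot 1 \left(1 + 1\right)}\right) \left(-11\right)\right) 79 = \left(13 + \left(\left(-7\right) \left(- \frac{1}{4}\right) - \frac{1}{2 \cdot 1 \cdot 2}\right) \left(-11\right)\right) 79 = \left(13 + \left(\frac{7}{4} - \frac{1}{4}\right) \left(-11\right)\right) 79 = \left(13 + \frac{3}{2} \left(-11\right)\right) 79 = \left(13 - \frac{33}{2}\right) 79 = \left(- \frac{7}{2}\right) 79 = - \frac{553}{2}$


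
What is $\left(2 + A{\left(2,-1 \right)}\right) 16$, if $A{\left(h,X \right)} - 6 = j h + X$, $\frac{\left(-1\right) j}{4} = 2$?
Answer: $-144$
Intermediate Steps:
$j = -8$ ($j = \left(-4\right) 2 = -8$)
$A{\left(h,X \right)} = 6 + X - 8 h$ ($A{\left(h,X \right)} = 6 + \left(- 8 h + X\right) = 6 + \left(X - 8 h\right) = 6 + X - 8 h$)
$\left(2 + A{\left(2,-1 \right)}\right) 16 = \left(2 - 11\right) 16 = \left(-9\right) 16 = -144$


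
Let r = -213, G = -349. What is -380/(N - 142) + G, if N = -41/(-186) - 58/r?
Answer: -2270785/6557 ≈ -346.31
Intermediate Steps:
N = 2169/4402 (N = -41/(-186) - 58/(-213) = -41*(-1/186) - 58*(-1/213) = 41/186 + 58/213 = 2169/4402 ≈ 0.49273)
-380/(N - 142) + G = -380/(2169/4402 - 142) - 349 = -380/(-622915/4402) - 349 = -4402/622915*(-380) - 349 = 17608/6557 - 349 = -2270785/6557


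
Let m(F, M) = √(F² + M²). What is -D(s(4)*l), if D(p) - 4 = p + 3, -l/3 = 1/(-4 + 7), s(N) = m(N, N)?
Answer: -7 + 4*√2 ≈ -1.3431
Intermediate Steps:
s(N) = √2*√(N²) (s(N) = √(N² + N²) = √(2*N²) = √2*√(N²))
l = -1 (l = -3/(-4 + 7) = -3/3 = -3*⅓ = -1)
D(p) = 7 + p (D(p) = 4 + (p + 3) = 4 + (3 + p) = 7 + p)
-D(s(4)*l) = -(7 + (√2*√(4²))*(-1)) = -(7 + (√2*√16)*(-1)) = -(7 + (√2*4)*(-1)) = -(7 + (4*√2)*(-1)) = -(7 - 4*√2) = -7 + 4*√2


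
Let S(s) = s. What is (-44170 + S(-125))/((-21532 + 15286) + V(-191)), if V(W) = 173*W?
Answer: 44295/39289 ≈ 1.1274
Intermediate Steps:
(-44170 + S(-125))/((-21532 + 15286) + V(-191)) = (-44170 - 125)/((-21532 + 15286) + 173*(-191)) = -44295/(-6246 - 33043) = -44295/(-39289) = -44295*(-1/39289) = 44295/39289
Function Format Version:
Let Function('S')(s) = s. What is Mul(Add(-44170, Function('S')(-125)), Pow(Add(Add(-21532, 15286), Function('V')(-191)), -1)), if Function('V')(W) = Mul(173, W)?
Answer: Rational(44295, 39289) ≈ 1.1274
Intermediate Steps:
Mul(Add(-44170, Function('S')(-125)), Pow(Add(Add(-21532, 15286), Function('V')(-191)), -1)) = Mul(Add(-44170, -125), Pow(Add(Add(-21532, 15286), Mul(173, -191)), -1)) = Mul(-44295, Pow(Add(-6246, -33043), -1)) = Mul(-44295, Pow(-39289, -1)) = Mul(-44295, Rational(-1, 39289)) = Rational(44295, 39289)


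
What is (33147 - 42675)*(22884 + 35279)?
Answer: -554177064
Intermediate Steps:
(33147 - 42675)*(22884 + 35279) = -9528*58163 = -554177064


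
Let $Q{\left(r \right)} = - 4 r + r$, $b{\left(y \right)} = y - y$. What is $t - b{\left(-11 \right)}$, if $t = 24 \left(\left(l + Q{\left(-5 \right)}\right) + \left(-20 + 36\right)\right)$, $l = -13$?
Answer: $432$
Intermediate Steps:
$b{\left(y \right)} = 0$
$Q{\left(r \right)} = - 3 r$
$t = 432$ ($t = 24 \left(\left(-13 - -15\right) + \left(-20 + 36\right)\right) = 24 \left(\left(-13 + 15\right) + 16\right) = 24 \left(2 + 16\right) = 24 \cdot 18 = 432$)
$t - b{\left(-11 \right)} = 432 - 0 = 432 + 0 = 432$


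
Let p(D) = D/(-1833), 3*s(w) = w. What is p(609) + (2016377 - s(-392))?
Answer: 3696257944/1833 ≈ 2.0165e+6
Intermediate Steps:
s(w) = w/3
p(D) = -D/1833 (p(D) = D*(-1/1833) = -D/1833)
p(609) + (2016377 - s(-392)) = -1/1833*609 + (2016377 - (-392)/3) = -203/611 + (2016377 - 1*(-392/3)) = -203/611 + (2016377 + 392/3) = -203/611 + 6049523/3 = 3696257944/1833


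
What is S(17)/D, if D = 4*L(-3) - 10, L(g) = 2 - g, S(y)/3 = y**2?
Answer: 867/10 ≈ 86.700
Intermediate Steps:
S(y) = 3*y**2
D = 10 (D = 4*(2 - 1*(-3)) - 10 = 4*(2 + 3) - 10 = 4*5 - 10 = 20 - 10 = 10)
S(17)/D = (3*17**2)/10 = (3*289)*(1/10) = 867*(1/10) = 867/10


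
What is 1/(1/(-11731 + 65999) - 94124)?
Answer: -54268/5107921231 ≈ -1.0624e-5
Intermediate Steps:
1/(1/(-11731 + 65999) - 94124) = 1/(1/54268 - 94124) = 1/(-5107921231/54268) = -54268/5107921231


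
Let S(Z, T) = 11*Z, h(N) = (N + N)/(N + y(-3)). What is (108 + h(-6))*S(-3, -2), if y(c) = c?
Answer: -3608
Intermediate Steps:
h(N) = 2*N/(-3 + N) (h(N) = (N + N)/(N - 3) = (2*N)/(-3 + N) = 2*N/(-3 + N))
(108 + h(-6))*S(-3, -2) = (108 + 2*(-6)/(-3 - 6))*(11*(-3)) = (108 + 2*(-6)/(-9))*(-33) = (108 + 2*(-6)*(-⅑))*(-33) = (108 + 4/3)*(-33) = (328/3)*(-33) = -3608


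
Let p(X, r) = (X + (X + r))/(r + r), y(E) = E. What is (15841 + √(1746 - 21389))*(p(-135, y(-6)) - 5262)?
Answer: -82990999 - 5239*I*√19643 ≈ -8.2991e+7 - 7.3426e+5*I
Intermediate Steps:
p(X, r) = (r + 2*X)/(2*r) (p(X, r) = (r + 2*X)/((2*r)) = (r + 2*X)*(1/(2*r)) = (r + 2*X)/(2*r))
(15841 + √(1746 - 21389))*(p(-135, y(-6)) - 5262) = (15841 + √(1746 - 21389))*((-135 + (½)*(-6))/(-6) - 5262) = (15841 + √(-19643))*(-(-135 - 3)/6 - 5262) = (15841 + I*√19643)*(-⅙*(-138) - 5262) = (15841 + I*√19643)*(23 - 5262) = (15841 + I*√19643)*(-5239) = -82990999 - 5239*I*√19643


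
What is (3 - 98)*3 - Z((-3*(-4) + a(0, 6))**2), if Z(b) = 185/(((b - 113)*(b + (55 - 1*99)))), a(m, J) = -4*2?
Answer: -774245/2716 ≈ -285.07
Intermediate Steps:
a(m, J) = -8
Z(b) = 185/((-113 + b)*(-44 + b)) (Z(b) = 185/(((-113 + b)*(b + (55 - 99)))) = 185/(((-113 + b)*(b - 44))) = 185/(((-113 + b)*(-44 + b))) = 185*(1/((-113 + b)*(-44 + b))) = 185/((-113 + b)*(-44 + b)))
(3 - 98)*3 - Z((-3*(-4) + a(0, 6))**2) = (3 - 98)*3 - 185/(4972 + ((-3*(-4) - 8)**2)**2 - 157*(-3*(-4) - 8)**2) = -95*3 - 185/(4972 + ((12 - 8)**2)**2 - 157*(12 - 8)**2) = -285 - 185/(4972 + (4**2)**2 - 157*4**2) = -285 - 185/(4972 + 16**2 - 157*16) = -285 - 185/(4972 + 256 - 2512) = -285 - 185/2716 = -774245/2716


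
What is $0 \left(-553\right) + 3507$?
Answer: $3507$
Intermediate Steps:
$0 \left(-553\right) + 3507 = 0 + 3507 = 3507$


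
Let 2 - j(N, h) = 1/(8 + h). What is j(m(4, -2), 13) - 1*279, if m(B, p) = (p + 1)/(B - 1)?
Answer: -5818/21 ≈ -277.05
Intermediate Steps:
m(B, p) = (1 + p)/(-1 + B)
j(N, h) = 2 - 1/(8 + h)
j(m(4, -2), 13) - 1*279 = (15 + 2*13)/(8 + 13) - 1*279 = (15 + 26)/21 - 279 = (1/21)*41 - 279 = 41/21 - 279 = -5818/21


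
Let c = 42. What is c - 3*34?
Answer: -60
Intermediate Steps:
c - 3*34 = 42 - 3*34 = 42 - 102 = -60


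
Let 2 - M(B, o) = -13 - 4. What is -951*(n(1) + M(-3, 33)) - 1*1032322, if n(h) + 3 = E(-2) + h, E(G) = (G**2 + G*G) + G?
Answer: -1054195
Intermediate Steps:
E(G) = G + 2*G**2 (E(G) = (G**2 + G**2) + G = 2*G**2 + G = G + 2*G**2)
M(B, o) = 19 (M(B, o) = 2 - (-13 - 4) = 2 - 1*(-17) = 2 + 17 = 19)
n(h) = 3 + h (n(h) = -3 + (-2*(1 + 2*(-2)) + h) = -3 + (-2*(1 - 4) + h) = -3 + (-2*(-3) + h) = -3 + (6 + h) = 3 + h)
-951*(n(1) + M(-3, 33)) - 1*1032322 = -951*((3 + 1) + 19) - 1*1032322 = -951*(4 + 19) - 1032322 = -951*23 - 1032322 = -21873 - 1032322 = -1054195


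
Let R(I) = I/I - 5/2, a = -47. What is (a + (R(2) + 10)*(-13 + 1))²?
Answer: 22201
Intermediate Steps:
R(I) = -3/2 (R(I) = 1 - 5*½ = 1 - 5/2 = -3/2)
(a + (R(2) + 10)*(-13 + 1))² = (-47 + (-3/2 + 10)*(-13 + 1))² = (-47 + (17/2)*(-12))² = (-47 - 102)² = (-149)² = 22201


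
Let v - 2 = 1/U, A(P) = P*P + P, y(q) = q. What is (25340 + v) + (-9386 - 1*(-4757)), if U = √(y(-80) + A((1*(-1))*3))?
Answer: 20713 - I*√74/74 ≈ 20713.0 - 0.11625*I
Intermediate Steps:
A(P) = P + P² (A(P) = P² + P = P + P²)
U = I*√74 (U = √(-80 + ((1*(-1))*3)*(1 + (1*(-1))*3)) = √(-80 + (-1*3)*(1 - 1*3)) = √(-80 - 3*(1 - 3)) = √(-80 - 3*(-2)) = √(-80 + 6) = √(-74) = I*√74 ≈ 8.6023*I)
v = 2 - I*√74/74 (v = 2 + 1/(I*√74) = 2 - I*√74/74 ≈ 2.0 - 0.11625*I)
(25340 + v) + (-9386 - 1*(-4757)) = (25340 + (2 - I*√74/74)) + (-9386 - 1*(-4757)) = (25342 - I*√74/74) + (-9386 + 4757) = (25342 - I*√74/74) - 4629 = 20713 - I*√74/74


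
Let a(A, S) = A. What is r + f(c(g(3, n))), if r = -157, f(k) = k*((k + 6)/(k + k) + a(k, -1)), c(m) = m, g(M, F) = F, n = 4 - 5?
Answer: -307/2 ≈ -153.50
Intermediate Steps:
n = -1
f(k) = k*(k + (6 + k)/(2*k)) (f(k) = k*((k + 6)/(k + k) + k) = k*((6 + k)/((2*k)) + k) = k*((6 + k)*(1/(2*k)) + k) = k*((6 + k)/(2*k) + k) = k*(k + (6 + k)/(2*k)))
r + f(c(g(3, n))) = -157 + (3 + (-1)² + (½)*(-1)) = -157 + (3 + 1 - ½) = -157 + 7/2 = -307/2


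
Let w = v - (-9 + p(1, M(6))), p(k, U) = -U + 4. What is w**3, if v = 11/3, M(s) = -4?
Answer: 2744/27 ≈ 101.63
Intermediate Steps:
p(k, U) = 4 - U
v = 11/3 (v = 11*(1/3) = 11/3 ≈ 3.6667)
w = 14/3 (w = 11/3 - (-9 + (4 - 1*(-4))) = 11/3 - (-9 + (4 + 4)) = 11/3 - (-9 + 8) = 11/3 - 1*(-1) = 11/3 + 1 = 14/3 ≈ 4.6667)
w**3 = (14/3)**3 = 2744/27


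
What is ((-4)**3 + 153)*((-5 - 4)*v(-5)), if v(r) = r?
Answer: 4005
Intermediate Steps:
((-4)**3 + 153)*((-5 - 4)*v(-5)) = ((-4)**3 + 153)*((-5 - 4)*(-5)) = (-64 + 153)*(-9*(-5)) = 89*45 = 4005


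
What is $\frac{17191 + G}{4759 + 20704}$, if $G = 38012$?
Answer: $\frac{55203}{25463} \approx 2.168$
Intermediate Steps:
$\frac{17191 + G}{4759 + 20704} = \frac{17191 + 38012}{4759 + 20704} = \frac{55203}{25463}$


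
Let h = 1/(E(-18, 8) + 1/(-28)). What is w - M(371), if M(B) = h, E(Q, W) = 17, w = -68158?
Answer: -32375078/475 ≈ -68158.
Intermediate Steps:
h = 28/475 (h = 1/(17 + 1/(-28)) = 1/(17 - 1/28) = 1/(475/28) = 28/475 ≈ 0.058947)
M(B) = 28/475
w - M(371) = -68158 - 1*28/475 = -68158 - 28/475 = -32375078/475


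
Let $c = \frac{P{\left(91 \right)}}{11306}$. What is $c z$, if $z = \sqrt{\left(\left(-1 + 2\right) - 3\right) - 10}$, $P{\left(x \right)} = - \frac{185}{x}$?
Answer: $- \frac{185 i \sqrt{3}}{514423} \approx - 0.00062289 i$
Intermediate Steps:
$z = 2 i \sqrt{3}$ ($z = \sqrt{\left(1 - 3\right) - 10} = \sqrt{-2 - 10} = \sqrt{-12} = 2 i \sqrt{3} \approx 3.4641 i$)
$c = - \frac{185}{1028846}$ ($c = \frac{\left(-185\right) \frac{1}{91}}{11306} = \left(-185\right) \frac{1}{91} \cdot \frac{1}{11306} = \left(- \frac{185}{91}\right) \frac{1}{11306} = - \frac{185}{1028846} \approx -0.00017981$)
$c z = - \frac{185 \cdot 2 i \sqrt{3}}{1028846} = - \frac{185 i \sqrt{3}}{514423}$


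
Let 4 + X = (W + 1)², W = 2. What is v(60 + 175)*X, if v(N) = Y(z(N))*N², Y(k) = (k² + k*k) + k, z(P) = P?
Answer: 30562895625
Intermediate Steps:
Y(k) = k + 2*k² (Y(k) = (k² + k²) + k = 2*k² + k = k + 2*k²)
v(N) = N³*(1 + 2*N) (v(N) = (N*(1 + 2*N))*N² = N³*(1 + 2*N))
X = 5 (X = -4 + (2 + 1)² = -4 + 3² = -4 + 9 = 5)
v(60 + 175)*X = ((60 + 175)³*(1 + 2*(60 + 175)))*5 = (235³*(1 + 2*235))*5 = (12977875*(1 + 470))*5 = (12977875*471)*5 = 6112579125*5 = 30562895625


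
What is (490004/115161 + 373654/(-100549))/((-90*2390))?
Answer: -3119521951/1245356230486950 ≈ -2.5049e-6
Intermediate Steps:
(490004/115161 + 373654/(-100549))/((-90*2390)) = (490004*(1/115161) + 373654*(-1/100549))/(-215100) = (490004/115161 - 373654/100549)*(-1/215100) = (6239043902/11579323389)*(-1/215100) = -3119521951/1245356230486950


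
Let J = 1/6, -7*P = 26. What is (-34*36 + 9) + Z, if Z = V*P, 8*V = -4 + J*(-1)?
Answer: -203795/168 ≈ -1213.1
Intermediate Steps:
P = -26/7 (P = -1/7*26 = -26/7 ≈ -3.7143)
J = 1/6 ≈ 0.16667
V = -25/48 (V = (-4 + (1/6)*(-1))/8 = (-4 - 1/6)/8 = (1/8)*(-25/6) = -25/48 ≈ -0.52083)
Z = 325/168 (Z = -25/48*(-26/7) = 325/168 ≈ 1.9345)
(-34*36 + 9) + Z = (-34*36 + 9) + 325/168 = (-1224 + 9) + 325/168 = -1215 + 325/168 = -203795/168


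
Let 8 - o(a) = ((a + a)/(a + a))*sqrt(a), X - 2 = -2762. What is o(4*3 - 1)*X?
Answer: -22080 + 2760*sqrt(11) ≈ -12926.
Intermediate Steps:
X = -2760 (X = 2 - 2762 = -2760)
o(a) = 8 - sqrt(a) (o(a) = 8 - (a + a)/(a + a)*sqrt(a) = 8 - (2*a)/((2*a))*sqrt(a) = 8 - (2*a)*(1/(2*a))*sqrt(a) = 8 - sqrt(a))
o(4*3 - 1)*X = (8 - sqrt(4*3 - 1))*(-2760) = (8 - sqrt(12 - 1))*(-2760) = (8 - sqrt(11))*(-2760) = -22080 + 2760*sqrt(11)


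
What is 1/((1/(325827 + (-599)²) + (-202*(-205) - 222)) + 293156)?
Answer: 684628/228901264033 ≈ 2.9909e-6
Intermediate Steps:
1/((1/(325827 + (-599)²) + (-202*(-205) - 222)) + 293156) = 1/((1/(325827 + 358801) + (41410 - 222)) + 293156) = 1/((1/684628 + 41188) + 293156) = 1/(28198458065/684628 + 293156) = 1/(228901264033/684628) = 684628/228901264033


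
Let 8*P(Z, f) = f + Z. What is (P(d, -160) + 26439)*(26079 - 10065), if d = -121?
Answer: 1691326617/4 ≈ 4.2283e+8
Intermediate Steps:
P(Z, f) = Z/8 + f/8 (P(Z, f) = (f + Z)/8 = (Z + f)/8 = Z/8 + f/8)
(P(d, -160) + 26439)*(26079 - 10065) = (((⅛)*(-121) + (⅛)*(-160)) + 26439)*(26079 - 10065) = ((-121/8 - 20) + 26439)*16014 = (-281/8 + 26439)*16014 = (211231/8)*16014 = 1691326617/4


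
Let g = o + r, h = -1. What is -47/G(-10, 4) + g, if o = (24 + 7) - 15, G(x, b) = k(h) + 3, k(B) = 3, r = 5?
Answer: 79/6 ≈ 13.167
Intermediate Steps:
G(x, b) = 6 (G(x, b) = 3 + 3 = 6)
o = 16 (o = 31 - 15 = 16)
g = 21 (g = 16 + 5 = 21)
-47/G(-10, 4) + g = -47/6 + 21 = 79/6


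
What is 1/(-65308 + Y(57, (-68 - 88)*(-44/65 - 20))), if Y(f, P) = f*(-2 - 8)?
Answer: -1/65878 ≈ -1.5180e-5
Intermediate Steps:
Y(f, P) = -10*f (Y(f, P) = f*(-10) = -10*f)
1/(-65308 + Y(57, (-68 - 88)*(-44/65 - 20))) = 1/(-65308 - 10*57) = 1/(-65308 - 570) = 1/(-65878) = -1/65878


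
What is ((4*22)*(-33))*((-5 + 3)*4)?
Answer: 23232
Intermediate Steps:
((4*22)*(-33))*((-5 + 3)*4) = (88*(-33))*(-2*4) = -2904*(-8) = 23232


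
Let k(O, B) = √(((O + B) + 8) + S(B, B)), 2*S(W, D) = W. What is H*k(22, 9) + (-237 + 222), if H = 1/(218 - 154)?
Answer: -15 + √174/128 ≈ -14.897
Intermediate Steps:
S(W, D) = W/2
H = 1/64 ≈ 0.015625
k(O, B) = √(8 + O + 3*B/2) (k(O, B) = √(((O + B) + 8) + B/2) = √(((B + O) + 8) + B/2) = √((8 + B + O) + B/2) = √(8 + O + 3*B/2))
H*k(22, 9) + (-237 + 222) = (√(32 + 4*22 + 6*9)/2)/64 + (-237 + 222) = (√(32 + 88 + 54)/2)/64 - 15 = (√174/2)/64 - 15 = √174/128 - 15 = -15 + √174/128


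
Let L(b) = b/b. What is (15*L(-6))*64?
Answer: 960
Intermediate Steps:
L(b) = 1
(15*L(-6))*64 = (15*1)*64 = 15*64 = 960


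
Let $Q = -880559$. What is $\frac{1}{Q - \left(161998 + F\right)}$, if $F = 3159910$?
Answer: $- \frac{1}{4202467} \approx -2.3796 \cdot 10^{-7}$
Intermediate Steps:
$\frac{1}{Q - \left(161998 + F\right)} = \frac{1}{-880559 - 3321908} = \frac{1}{-4202467} = - \frac{1}{4202467}$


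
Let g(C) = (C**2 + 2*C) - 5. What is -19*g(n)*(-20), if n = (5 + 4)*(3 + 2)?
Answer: 801800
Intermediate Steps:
n = 45 (n = 9*5 = 45)
g(C) = -5 + C**2 + 2*C
-19*g(n)*(-20) = -19*(-5 + 45**2 + 2*45)*(-20) = -19*(-5 + 2025 + 90)*(-20) = -19*2110*(-20) = -40090*(-20) = 801800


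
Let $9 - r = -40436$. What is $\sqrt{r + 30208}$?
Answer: $\sqrt{70653} \approx 265.81$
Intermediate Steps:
$r = 40445$ ($r = 9 - -40436 = 9 + 40436 = 40445$)
$\sqrt{r + 30208} = \sqrt{40445 + 30208} = \sqrt{70653}$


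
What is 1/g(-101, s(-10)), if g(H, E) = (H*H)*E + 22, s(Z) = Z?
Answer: -1/101988 ≈ -9.8051e-6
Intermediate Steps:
g(H, E) = 22 + E*H² (g(H, E) = H²*E + 22 = E*H² + 22 = 22 + E*H²)
1/g(-101, s(-10)) = 1/(22 - 10*(-101)²) = 1/(22 - 10*10201) = 1/(22 - 102010) = 1/(-101988) = -1/101988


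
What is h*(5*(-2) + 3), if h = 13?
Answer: -91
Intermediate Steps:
h*(5*(-2) + 3) = 13*(5*(-2) + 3) = 13*(-10 + 3) = 13*(-7) = -91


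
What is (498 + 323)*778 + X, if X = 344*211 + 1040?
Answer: 712362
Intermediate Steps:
X = 73624 (X = 72584 + 1040 = 73624)
(498 + 323)*778 + X = (498 + 323)*778 + 73624 = 821*778 + 73624 = 638738 + 73624 = 712362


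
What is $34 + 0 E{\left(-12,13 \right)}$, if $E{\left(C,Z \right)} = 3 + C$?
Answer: $34$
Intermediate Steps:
$34 + 0 E{\left(-12,13 \right)} = 34 + 0 \left(3 - 12\right) = 34 + 0 \left(-9\right) = 34 + 0 = 34$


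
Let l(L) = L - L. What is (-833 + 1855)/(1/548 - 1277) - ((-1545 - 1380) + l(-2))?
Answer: 2046340319/699795 ≈ 2924.2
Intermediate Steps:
l(L) = 0
(-833 + 1855)/(1/548 - 1277) - ((-1545 - 1380) + l(-2)) = (-833 + 1855)/(1/548 - 1277) - ((-1545 - 1380) + 0) = 1022/(1/548 - 1277) - (-2925 + 0) = 1022/(-699795/548) - 1*(-2925) = 1022*(-548/699795) + 2925 = -560056/699795 + 2925 = 2046340319/699795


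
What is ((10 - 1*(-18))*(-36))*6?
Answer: -6048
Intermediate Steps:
((10 - 1*(-18))*(-36))*6 = ((10 + 18)*(-36))*6 = (28*(-36))*6 = -1008*6 = -6048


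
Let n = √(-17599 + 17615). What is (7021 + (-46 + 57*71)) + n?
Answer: 11026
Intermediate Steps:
n = 4 (n = √16 = 4)
(7021 + (-46 + 57*71)) + n = (7021 + (-46 + 57*71)) + 4 = (7021 + (-46 + 4047)) + 4 = (7021 + 4001) + 4 = 11022 + 4 = 11026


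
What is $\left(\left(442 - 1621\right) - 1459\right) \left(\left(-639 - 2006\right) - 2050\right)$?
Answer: $12385410$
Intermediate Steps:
$\left(\left(442 - 1621\right) - 1459\right) \left(\left(-639 - 2006\right) - 2050\right) = \left(\left(442 - 1621\right) - 1459\right) \left(-2645 - 2050\right) = \left(-1179 - 1459\right) \left(-4695\right) = \left(-2638\right) \left(-4695\right) = 12385410$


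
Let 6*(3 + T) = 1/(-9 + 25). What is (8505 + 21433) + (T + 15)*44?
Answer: 731195/24 ≈ 30466.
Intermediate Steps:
T = -287/96 (T = -3 + 1/(6*(-9 + 25)) = -3 + (⅙)/16 = -3 + (⅙)*(1/16) = -3 + 1/96 = -287/96 ≈ -2.9896)
(8505 + 21433) + (T + 15)*44 = (8505 + 21433) + (-287/96 + 15)*44 = 29938 + (1153/96)*44 = 29938 + 12683/24 = 731195/24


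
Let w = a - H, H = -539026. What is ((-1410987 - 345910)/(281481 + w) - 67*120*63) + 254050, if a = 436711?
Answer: -317411585357/1257218 ≈ -2.5247e+5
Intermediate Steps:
w = 975737 (w = 436711 - 1*(-539026) = 436711 + 539026 = 975737)
((-1410987 - 345910)/(281481 + w) - 67*120*63) + 254050 = ((-1410987 - 345910)/(281481 + 975737) - 67*120*63) + 254050 = (-1756897/1257218 - 8040*63) + 254050 = (-1756897*1/1257218 - 506520) + 254050 = (-1756897/1257218 - 506520) + 254050 = -636807818257/1257218 + 254050 = -317411585357/1257218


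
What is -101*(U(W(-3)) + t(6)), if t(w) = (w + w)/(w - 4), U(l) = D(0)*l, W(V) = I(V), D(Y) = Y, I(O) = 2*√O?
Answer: -606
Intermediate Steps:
W(V) = 2*√V
U(l) = 0 (U(l) = 0*l = 0)
t(w) = 2*w/(-4 + w) (t(w) = (2*w)/(-4 + w) = 2*w/(-4 + w))
-101*(U(W(-3)) + t(6)) = -101*(0 + 2*6/(-4 + 6)) = -101*(0 + 2*6/2) = -101*(0 + 2*6*(½)) = -101*(0 + 6) = -101*6 = -606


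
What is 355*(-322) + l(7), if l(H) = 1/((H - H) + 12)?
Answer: -1371719/12 ≈ -1.1431e+5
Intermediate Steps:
l(H) = 1/12 (l(H) = 1/(0 + 12) = 1/12)
355*(-322) + l(7) = 355*(-322) + 1/12 = -114310 + 1/12 = -1371719/12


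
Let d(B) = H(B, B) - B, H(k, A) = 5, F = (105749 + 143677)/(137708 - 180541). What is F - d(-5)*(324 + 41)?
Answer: -156589876/42833 ≈ -3655.8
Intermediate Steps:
F = -249426/42833 (F = 249426/(-42833) = 249426*(-1/42833) = -249426/42833 ≈ -5.8232)
d(B) = 5 - B
F - d(-5)*(324 + 41) = -249426/42833 - (5 - 1*(-5))*(324 + 41) = -249426/42833 - (5 + 5)*365 = -249426/42833 - 10*365 = -249426/42833 - 1*3650 = -249426/42833 - 3650 = -156589876/42833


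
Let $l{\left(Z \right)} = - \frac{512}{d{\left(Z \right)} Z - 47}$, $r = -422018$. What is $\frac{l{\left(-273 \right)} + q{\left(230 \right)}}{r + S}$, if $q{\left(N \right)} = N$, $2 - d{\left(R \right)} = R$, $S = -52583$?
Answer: $- \frac{8639286}{17826488161} \approx -0.00048463$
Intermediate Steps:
$d{\left(R \right)} = 2 - R$
$l{\left(Z \right)} = - \frac{512}{-47 + Z \left(2 - Z\right)}$ ($l{\left(Z \right)} = - \frac{512}{\left(2 - Z\right) Z - 47} = - \frac{512}{Z \left(2 - Z\right) - 47} = - \frac{512}{-47 + Z \left(2 - Z\right)}$)
$\frac{l{\left(-273 \right)} + q{\left(230 \right)}}{r + S} = \frac{\frac{512}{47 - 273 \left(-2 - 273\right)} + 230}{-422018 - 52583} = \frac{\frac{512}{47 - -75075} + 230}{-474601} = \left(\frac{512}{47 + 75075} + 230\right) \left(- \frac{1}{474601}\right) = \left(\frac{512}{75122} + 230\right) \left(- \frac{1}{474601}\right) = \left(512 \cdot \frac{1}{75122} + 230\right) \left(- \frac{1}{474601}\right) = \left(\frac{256}{37561} + 230\right) \left(- \frac{1}{474601}\right) = \frac{8639286}{37561} \left(- \frac{1}{474601}\right) = - \frac{8639286}{17826488161}$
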